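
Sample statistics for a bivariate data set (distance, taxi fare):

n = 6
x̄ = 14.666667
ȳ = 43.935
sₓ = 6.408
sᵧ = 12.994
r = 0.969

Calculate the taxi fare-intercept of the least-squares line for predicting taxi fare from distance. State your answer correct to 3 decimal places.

15.116

b = r · sᵧ/sₓ = 0.969 · 12.994/6.408 = 1.964917
a = ȳ − b·x̄ = 43.935 − 1.964917·14.666667 = 15.116222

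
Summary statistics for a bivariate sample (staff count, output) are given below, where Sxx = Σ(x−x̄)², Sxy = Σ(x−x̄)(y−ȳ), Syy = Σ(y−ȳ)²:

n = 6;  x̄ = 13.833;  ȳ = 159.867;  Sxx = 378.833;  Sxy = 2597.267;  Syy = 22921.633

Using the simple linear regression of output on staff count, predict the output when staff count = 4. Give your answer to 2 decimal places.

b = Sxy/Sxx = 2597.267/378.833 = 6.855968
a = ȳ − b·x̄ = 159.867 − 6.855968·13.833 = 65.028392
ŷ(4) = a + b·4 = 65.028392 + 6.855968·4 = 92.452265

92.45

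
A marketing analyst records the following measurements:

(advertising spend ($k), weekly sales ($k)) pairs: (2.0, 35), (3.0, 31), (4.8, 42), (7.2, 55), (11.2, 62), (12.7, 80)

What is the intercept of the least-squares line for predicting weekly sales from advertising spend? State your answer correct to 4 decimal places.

n = 6, Σx = 40.9, Σy = 305, Σxy = 2471, Σx² = 374.61
Sxx = Σx² − (Σx)²/n = 374.61 − 278.801667 = 95.808333
Sxy = Σxy − (Σx)(Σy)/n = 2471 − 2079.083333 = 391.916667
b = Sxy/Sxx = 391.916667/95.808333 = 4.090632
a = ȳ − b·x̄ = 50.833333 − 4.090632·6.816667 = 22.948856

22.9489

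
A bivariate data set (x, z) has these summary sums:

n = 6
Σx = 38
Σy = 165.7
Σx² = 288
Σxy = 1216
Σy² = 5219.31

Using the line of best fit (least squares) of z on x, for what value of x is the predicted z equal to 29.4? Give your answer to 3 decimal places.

Sxx = Σx² − (Σx)²/n = 288 − 240.666667 = 47.333333
Sxy = Σxy − (Σx)(Σy)/n = 1216 − 1049.433333 = 166.566667
b = Sxy/Sxx = 166.566667/47.333333 = 3.519014
a = ȳ − b·x̄ = 27.616667 − 3.519014·6.333333 = 5.329577
Set a + b·x = 29.4: x = (29.4 − 5.329577) / 3.519014 = 6.840104

6.840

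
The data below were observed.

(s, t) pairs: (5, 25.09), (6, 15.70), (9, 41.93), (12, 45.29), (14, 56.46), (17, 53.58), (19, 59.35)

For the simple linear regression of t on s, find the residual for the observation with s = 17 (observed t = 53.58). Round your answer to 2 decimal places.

n = 7, Σx = 82, Σy = 297.4, Σxy = 3969.45, Σx² = 1132
Sxx = Σx² − (Σx)²/n = 1132 − 960.571429 = 171.428571
Sxy = Σxy − (Σx)(Σy)/n = 3969.45 − 3483.828571 = 485.621429
b = Sxy/Sxx = 485.621429/171.428571 = 2.832792
a = ȳ − b·x̄ = 42.485714 − 2.832792·11.714286 = 9.301583
ŷ(17) = 9.301583 + 2.832792·17 = 57.459042
residual = y − ŷ = 53.58 − 57.459042 = -3.879042

-3.88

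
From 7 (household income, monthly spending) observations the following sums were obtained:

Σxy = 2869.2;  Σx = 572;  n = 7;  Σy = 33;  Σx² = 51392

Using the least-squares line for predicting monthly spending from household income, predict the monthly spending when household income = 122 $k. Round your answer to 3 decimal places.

Sxx = Σx² − (Σx)²/n = 51392 − 46740.571429 = 4651.428571
Sxy = Σxy − (Σx)(Σy)/n = 2869.2 − 2696.571429 = 172.628571
b = Sxy/Sxx = 172.628571/4651.428571 = 0.037113
a = ȳ − b·x̄ = 4.714286 − 0.037113·81.714286 = 1.681622
ŷ(122) = a + b·122 = 1.681622 + 0.037113·122 = 6.209410

6.209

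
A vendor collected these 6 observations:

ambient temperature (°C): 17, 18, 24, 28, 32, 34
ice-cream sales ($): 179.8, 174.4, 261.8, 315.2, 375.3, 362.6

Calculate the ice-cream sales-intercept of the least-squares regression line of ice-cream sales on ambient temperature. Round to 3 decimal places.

-34.159

n = 6, Σx = 153, Σy = 1669.1, Σxy = 45642.6, Σx² = 4153
Sxx = Σx² − (Σx)²/n = 4153 − 3901.5 = 251.5
Sxy = Σxy − (Σx)(Σy)/n = 45642.6 − 42562.05 = 3080.55
b = Sxy/Sxx = 3080.55/251.5 = 12.248708
a = ȳ − b·x̄ = 278.183333 − 12.248708·25.5 = -34.158714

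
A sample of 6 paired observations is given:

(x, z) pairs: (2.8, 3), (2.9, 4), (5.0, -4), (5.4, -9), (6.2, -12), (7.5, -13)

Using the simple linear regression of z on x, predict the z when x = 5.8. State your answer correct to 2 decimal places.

n = 6, Σx = 29.8, Σy = -31, Σxy = -220.5, Σx² = 165.1
Sxx = Σx² − (Σx)²/n = 165.1 − 148.006667 = 17.093333
Sxy = Σxy − (Σx)(Σy)/n = -220.5 − (-153.966667) = -66.533333
b = Sxy/Sxx = -66.533333/17.093333 = -3.892356
a = ȳ − b·x̄ = -5.166667 − (-3.892356)·4.966667 = 14.165367
ŷ(5.8) = a + b·5.8 = 14.165367 + (-3.892356)·5.8 = -8.410296

-8.41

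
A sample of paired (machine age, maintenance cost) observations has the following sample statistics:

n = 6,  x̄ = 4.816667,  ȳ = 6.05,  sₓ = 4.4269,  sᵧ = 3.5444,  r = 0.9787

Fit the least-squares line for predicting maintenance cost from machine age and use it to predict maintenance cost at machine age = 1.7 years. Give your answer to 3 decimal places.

3.608

b = r · sᵧ/sₓ = 0.9787 · 3.5444/4.4269 = 0.783597
a = ȳ − b·x̄ = 6.05 − 0.783597·4.816667 = 2.275676
ŷ(1.7) = a + b·1.7 = 2.275676 + 0.783597·1.7 = 3.607790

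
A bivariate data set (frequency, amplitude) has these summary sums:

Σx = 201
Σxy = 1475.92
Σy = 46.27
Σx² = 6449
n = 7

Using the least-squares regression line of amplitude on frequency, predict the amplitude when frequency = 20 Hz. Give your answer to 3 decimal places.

Sxx = Σx² − (Σx)²/n = 6449 − 5771.571429 = 677.428571
Sxy = Σxy − (Σx)(Σy)/n = 1475.92 − 1328.61 = 147.31
b = Sxy/Sxx = 147.31/677.428571 = 0.217455
a = ȳ − b·x̄ = 6.61 − 0.217455·28.714286 = 0.365945
ŷ(20) = a + b·20 = 0.365945 + 0.217455·20 = 4.715038

4.715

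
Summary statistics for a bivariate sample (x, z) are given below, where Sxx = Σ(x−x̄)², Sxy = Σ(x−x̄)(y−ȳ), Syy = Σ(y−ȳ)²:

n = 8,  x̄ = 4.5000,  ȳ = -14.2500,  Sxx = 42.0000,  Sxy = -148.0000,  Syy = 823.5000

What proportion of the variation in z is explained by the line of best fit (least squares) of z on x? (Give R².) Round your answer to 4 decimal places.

R² = Sxy²/(Sxx·Syy) = (-148)²/(42·823.5) = 0.633302

0.6333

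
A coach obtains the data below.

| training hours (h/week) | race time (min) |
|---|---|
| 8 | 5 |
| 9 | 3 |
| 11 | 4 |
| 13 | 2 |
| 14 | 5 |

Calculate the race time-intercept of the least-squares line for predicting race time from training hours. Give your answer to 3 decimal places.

4.646

n = 5, Σx = 55, Σy = 19, Σxy = 207, Σx² = 631
Sxx = Σx² − (Σx)²/n = 631 − 605 = 26
Sxy = Σxy − (Σx)(Σy)/n = 207 − 209 = -2
b = Sxy/Sxx = -2/26 = -0.076923
a = ȳ − b·x̄ = 3.8 − (-0.076923)·11 = 4.646154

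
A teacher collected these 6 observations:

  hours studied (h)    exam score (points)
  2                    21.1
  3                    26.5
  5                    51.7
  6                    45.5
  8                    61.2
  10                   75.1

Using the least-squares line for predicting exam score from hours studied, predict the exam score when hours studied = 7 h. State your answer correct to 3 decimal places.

55.700

n = 6, Σx = 34, Σy = 281.1, Σxy = 1893.8, Σx² = 238
Sxx = Σx² − (Σx)²/n = 238 − 192.666667 = 45.333333
Sxy = Σxy − (Σx)(Σy)/n = 1893.8 − 1592.9 = 300.9
b = Sxy/Sxx = 300.9/45.333333 = 6.6375
a = ȳ − b·x̄ = 46.85 − 6.6375·5.666667 = 9.2375
ŷ(7) = a + b·7 = 9.2375 + 6.6375·7 = 55.7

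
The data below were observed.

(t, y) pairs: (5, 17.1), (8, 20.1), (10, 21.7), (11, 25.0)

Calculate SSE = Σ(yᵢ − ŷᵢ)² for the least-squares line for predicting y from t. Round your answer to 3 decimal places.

n = 4, Σx = 34, Σy = 83.9, Σxy = 738.3, Σx² = 310, Σy² = 1792.31
Sxx = Σx² − (Σx)²/n = 310 − 289 = 21
Sxy = Σxy − (Σx)(Σy)/n = 738.3 − 713.15 = 25.15
Syy = Σy² − (Σy)²/n = 1792.31 − 1759.8025 = 32.5075
b = Sxy/Sxx = 25.15/21 = 1.197619
SSE = Syy − b·Sxy = 32.5075 − 1.197619·25.15 = 2.387381

2.387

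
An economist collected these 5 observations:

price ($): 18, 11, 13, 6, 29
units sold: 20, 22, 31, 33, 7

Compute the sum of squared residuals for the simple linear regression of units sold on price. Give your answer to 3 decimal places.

63.244

n = 5, Σx = 77, Σy = 113, Σxy = 1406, Σx² = 1491, Σy² = 2983
Sxx = Σx² − (Σx)²/n = 1491 − 1185.8 = 305.2
Sxy = Σxy − (Σx)(Σy)/n = 1406 − 1740.2 = -334.2
Syy = Σy² − (Σy)²/n = 2983 − 2553.8 = 429.2
b = Sxy/Sxx = -334.2/305.2 = -1.095020
SSE = Syy − b·Sxy = 429.2 − (-1.095020)·(-334.2) = 63.244430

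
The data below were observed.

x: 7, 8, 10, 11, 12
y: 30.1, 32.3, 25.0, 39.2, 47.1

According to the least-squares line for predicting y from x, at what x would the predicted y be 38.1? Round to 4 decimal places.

10.8045

n = 5, Σx = 48, Σy = 173.7, Σxy = 1715.5, Σx² = 478
Sxx = Σx² − (Σx)²/n = 478 − 460.8 = 17.2
Sxy = Σxy − (Σx)(Σy)/n = 1715.5 − 1667.52 = 47.98
b = Sxy/Sxx = 47.98/17.2 = 2.789535
a = ȳ − b·x̄ = 34.74 − 2.789535·9.6 = 7.960465
Set a + b·x = 38.1: x = (38.1 − 7.960465) / 2.789535 = 10.804502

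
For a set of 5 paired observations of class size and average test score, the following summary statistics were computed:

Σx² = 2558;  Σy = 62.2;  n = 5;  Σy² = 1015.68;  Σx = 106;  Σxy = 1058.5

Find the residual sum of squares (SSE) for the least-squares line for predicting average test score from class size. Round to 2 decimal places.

24.17

Sxx = Σx² − (Σx)²/n = 2558 − 2247.2 = 310.8
Sxy = Σxy − (Σx)(Σy)/n = 1058.5 − 1318.64 = -260.14
Syy = Σy² − (Σy)²/n = 1015.68 − 773.768 = 241.912
b = Sxy/Sxx = -260.14/310.8 = -0.837001
SSE = Syy − b·Sxy = 241.912 − (-0.837001)·(-260.14) = 24.174485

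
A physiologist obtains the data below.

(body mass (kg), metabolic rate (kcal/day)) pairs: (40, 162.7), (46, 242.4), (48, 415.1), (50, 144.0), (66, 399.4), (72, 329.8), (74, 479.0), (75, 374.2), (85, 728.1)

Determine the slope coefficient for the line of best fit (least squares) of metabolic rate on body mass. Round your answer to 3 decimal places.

8.827

n = 9, Σx = 556, Σy = 3274.7, Σxy = 220288.7, Σx² = 36386
Sxx = Σx² − (Σx)²/n = 36386 − 34348.444444 = 2037.555556
Sxy = Σxy − (Σx)(Σy)/n = 220288.7 − 202303.688889 = 17985.011111
b = Sxy/Sxx = 17985.011111/2037.555556 = 8.826759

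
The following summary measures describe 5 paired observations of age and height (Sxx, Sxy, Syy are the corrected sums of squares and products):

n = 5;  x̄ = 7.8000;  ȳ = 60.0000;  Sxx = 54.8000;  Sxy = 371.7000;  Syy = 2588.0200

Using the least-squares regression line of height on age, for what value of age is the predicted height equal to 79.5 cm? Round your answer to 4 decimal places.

b = Sxy/Sxx = 371.7/54.8 = 6.782847
a = ȳ − b·x̄ = 60 − 6.782847·7.8 = 7.093796
Set a + b·x = 79.5: x = (79.5 − 7.093796) / 6.782847 = 10.674899

10.6749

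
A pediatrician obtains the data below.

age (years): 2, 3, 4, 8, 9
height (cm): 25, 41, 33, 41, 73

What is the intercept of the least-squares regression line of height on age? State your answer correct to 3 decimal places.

n = 5, Σx = 26, Σy = 213, Σxy = 1290, Σx² = 174
Sxx = Σx² − (Σx)²/n = 174 − 135.2 = 38.8
Sxy = Σxy − (Σx)(Σy)/n = 1290 − 1107.6 = 182.4
b = Sxy/Sxx = 182.4/38.8 = 4.701031
a = ȳ − b·x̄ = 42.6 − 4.701031·5.2 = 18.154639

18.155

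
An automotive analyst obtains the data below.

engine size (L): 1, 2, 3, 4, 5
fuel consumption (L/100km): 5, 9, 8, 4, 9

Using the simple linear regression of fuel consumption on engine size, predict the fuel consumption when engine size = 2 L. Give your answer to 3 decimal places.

n = 5, Σx = 15, Σy = 35, Σxy = 108, Σx² = 55
Sxx = Σx² − (Σx)²/n = 55 − 45 = 10
Sxy = Σxy − (Σx)(Σy)/n = 108 − 105 = 3
b = Sxy/Sxx = 3/10 = 0.3
a = ȳ − b·x̄ = 7 − 0.3·3 = 6.1
ŷ(2) = a + b·2 = 6.1 + 0.3·2 = 6.7

6.700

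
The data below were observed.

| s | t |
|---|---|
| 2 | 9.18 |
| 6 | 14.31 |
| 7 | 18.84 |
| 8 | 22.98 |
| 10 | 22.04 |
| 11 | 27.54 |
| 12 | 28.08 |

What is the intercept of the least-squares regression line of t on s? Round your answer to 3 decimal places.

n = 7, Σx = 56, Σy = 142.97, Σxy = 1280.24, Σx² = 518
Sxx = Σx² − (Σx)²/n = 518 − 448 = 70
Sxy = Σxy − (Σx)(Σy)/n = 1280.24 − 1143.76 = 136.48
b = Sxy/Sxx = 136.48/70 = 1.949714
a = ȳ − b·x̄ = 20.424286 − 1.949714·8 = 4.826571

4.827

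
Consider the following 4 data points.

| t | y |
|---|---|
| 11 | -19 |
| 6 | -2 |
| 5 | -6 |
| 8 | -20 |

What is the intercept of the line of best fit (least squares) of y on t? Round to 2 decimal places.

n = 4, Σx = 30, Σy = -47, Σxy = -411, Σx² = 246
Sxx = Σx² − (Σx)²/n = 246 − 225 = 21
Sxy = Σxy − (Σx)(Σy)/n = -411 − (-352.5) = -58.5
b = Sxy/Sxx = -58.5/21 = -2.785714
a = ȳ − b·x̄ = -11.75 − (-2.785714)·7.5 = 9.142857

9.14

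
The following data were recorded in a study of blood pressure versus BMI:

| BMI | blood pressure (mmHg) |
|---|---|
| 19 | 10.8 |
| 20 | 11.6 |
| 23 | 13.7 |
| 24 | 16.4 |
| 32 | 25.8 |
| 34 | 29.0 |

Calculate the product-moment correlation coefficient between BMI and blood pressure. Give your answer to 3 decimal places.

n = 6, Σx = 152, Σy = 107.3, Σxy = 2957.5, Σx² = 4046, Σy² = 2214.49
Sxx = Σx² − (Σx)²/n = 4046 − 3850.666667 = 195.333333
Sxy = Σxy − (Σx)(Σy)/n = 2957.5 − 2718.266667 = 239.233333
Syy = Σy² − (Σy)²/n = 2214.49 − 1918.881667 = 295.608333
r = Sxy/√(Sxx·Syy) = 239.233333/√(57742.161111) = 239.233333/240.295986 = 0.995578

0.996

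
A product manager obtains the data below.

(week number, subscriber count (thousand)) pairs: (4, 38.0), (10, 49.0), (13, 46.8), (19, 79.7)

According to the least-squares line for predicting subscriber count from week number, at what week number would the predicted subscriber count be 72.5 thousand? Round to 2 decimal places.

18.73

n = 4, Σx = 46, Σy = 213.5, Σxy = 2764.7, Σx² = 646
Sxx = Σx² − (Σx)²/n = 646 − 529 = 117
Sxy = Σxy − (Σx)(Σy)/n = 2764.7 − 2455.25 = 309.45
b = Sxy/Sxx = 309.45/117 = 2.644872
a = ȳ − b·x̄ = 53.375 − 2.644872·11.5 = 22.958974
Set a + b·x = 72.5: x = (72.5 − 22.958974) / 2.644872 = 18.730974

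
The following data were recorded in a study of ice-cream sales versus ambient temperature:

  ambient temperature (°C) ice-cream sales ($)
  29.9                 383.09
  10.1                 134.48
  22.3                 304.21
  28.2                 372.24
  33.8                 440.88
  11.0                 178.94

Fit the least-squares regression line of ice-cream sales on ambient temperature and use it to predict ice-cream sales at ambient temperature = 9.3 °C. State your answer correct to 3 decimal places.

141.985

n = 6, Σx = 135.3, Σy = 1813.84, Σxy = 46963.774, Σx² = 3551.99
Sxx = Σx² − (Σx)²/n = 3551.99 − 3051.015 = 500.975
Sxy = Σxy − (Σx)(Σy)/n = 46963.774 − 40902.092 = 6061.682
b = Sxy/Sxx = 6061.682/500.975 = 12.099769
a = ȳ − b·x̄ = 302.306667 − 12.099769·22.55 = 29.456866
ŷ(9.3) = a + b·9.3 = 29.456866 + 12.099769·9.3 = 141.984721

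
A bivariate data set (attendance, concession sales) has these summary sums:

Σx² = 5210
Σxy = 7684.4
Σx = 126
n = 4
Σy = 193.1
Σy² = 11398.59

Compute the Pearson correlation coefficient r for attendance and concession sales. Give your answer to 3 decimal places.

0.998

Sxx = Σx² − (Σx)²/n = 5210 − 3969 = 1241
Sxy = Σxy − (Σx)(Σy)/n = 7684.4 − 6082.65 = 1601.75
Syy = Σy² − (Σy)²/n = 11398.59 − 9321.9025 = 2076.6875
r = Sxy/√(Sxx·Syy) = 1601.75/√(2577169.1875) = 1601.75/1605.356405 = 0.997754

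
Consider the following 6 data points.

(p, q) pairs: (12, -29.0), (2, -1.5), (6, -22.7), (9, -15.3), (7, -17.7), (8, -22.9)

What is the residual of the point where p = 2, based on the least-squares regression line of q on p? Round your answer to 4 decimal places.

n = 6, Σx = 44, Σy = -109.1, Σxy = -932, Σx² = 378
Sxx = Σx² − (Σx)²/n = 378 − 322.666667 = 55.333333
Sxy = Σxy − (Σx)(Σy)/n = -932 − (-800.066667) = -131.933333
b = Sxy/Sxx = -131.933333/55.333333 = -2.384337
a = ȳ − b·x̄ = -18.183333 − (-2.384337)·7.333333 = -0.698193
ŷ(2) = -0.698193 + (-2.384337)·2 = -5.466867
residual = y − ŷ = -1.5 − (-5.466867) = 3.966867

3.9669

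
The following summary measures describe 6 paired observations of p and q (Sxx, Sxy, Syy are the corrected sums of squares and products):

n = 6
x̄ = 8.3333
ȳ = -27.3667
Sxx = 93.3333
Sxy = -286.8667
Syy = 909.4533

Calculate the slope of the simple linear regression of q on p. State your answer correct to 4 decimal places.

b = Sxy/Sxx = -286.8667/93.3333 = -3.073573

-3.0736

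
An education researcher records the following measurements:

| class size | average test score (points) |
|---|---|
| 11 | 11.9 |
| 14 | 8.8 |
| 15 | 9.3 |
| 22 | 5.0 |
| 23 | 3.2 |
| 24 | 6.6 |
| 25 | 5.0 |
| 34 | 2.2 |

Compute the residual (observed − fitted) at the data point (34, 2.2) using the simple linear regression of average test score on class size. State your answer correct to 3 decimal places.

1.002

n = 8, Σx = 168, Σy = 52, Σxy = 935.4, Σx² = 3912
Sxx = Σx² − (Σx)²/n = 3912 − 3528 = 384
Sxy = Σxy − (Σx)(Σy)/n = 935.4 − 1092 = -156.6
b = Sxy/Sxx = -156.6/384 = -0.407813
a = ȳ − b·x̄ = 6.5 − (-0.407813)·21 = 15.064063
ŷ(34) = 15.064063 + (-0.407813)·34 = 1.198438
residual = y − ŷ = 2.2 − 1.198438 = 1.001562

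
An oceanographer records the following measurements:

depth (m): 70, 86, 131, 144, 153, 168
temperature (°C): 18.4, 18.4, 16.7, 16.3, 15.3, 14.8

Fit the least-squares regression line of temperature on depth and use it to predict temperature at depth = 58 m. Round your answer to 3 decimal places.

n = 6, Σx = 752, Σy = 99.9, Σxy = 12232.6, Σx² = 101826
Sxx = Σx² − (Σx)²/n = 101826 − 94250.666667 = 7575.333333
Sxy = Σxy − (Σx)(Σy)/n = 12232.6 − 12520.8 = -288.2
b = Sxy/Sxx = -288.2/7575.333333 = -0.038045
a = ȳ − b·x̄ = 16.65 − (-0.038045)·125.333333 = 21.418248
ŷ(58) = a + b·58 = 21.418248 + (-0.038045)·58 = 19.211665

19.212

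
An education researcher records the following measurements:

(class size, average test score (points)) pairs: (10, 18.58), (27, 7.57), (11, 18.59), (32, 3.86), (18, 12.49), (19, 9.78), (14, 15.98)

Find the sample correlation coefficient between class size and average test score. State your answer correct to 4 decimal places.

n = 7, Σx = 131, Σy = 86.85, Σxy = 1352.56, Σx² = 2855, Σy² = 1270.0179
Sxx = Σx² − (Σx)²/n = 2855 − 2451.571429 = 403.428571
Sxy = Σxy − (Σx)(Σy)/n = 1352.56 − 1625.335714 = -272.775714
Syy = Σy² − (Σy)²/n = 1270.0179 − 1077.560357 = 192.457543
r = Sxy/√(Sxx·Syy) = -272.775714/√(77642.871576) = -272.775714/278.644705 = -0.978937

-0.9789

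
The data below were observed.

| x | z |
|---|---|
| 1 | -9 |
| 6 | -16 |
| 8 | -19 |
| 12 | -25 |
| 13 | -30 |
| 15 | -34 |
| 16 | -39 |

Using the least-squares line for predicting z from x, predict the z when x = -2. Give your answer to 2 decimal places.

-1.21

n = 7, Σx = 71, Σy = -172, Σxy = -2081, Σx² = 895
Sxx = Σx² − (Σx)²/n = 895 − 720.142857 = 174.857143
Sxy = Σxy − (Σx)(Σy)/n = -2081 − (-1744.571429) = -336.428571
b = Sxy/Sxx = -336.428571/174.857143 = -1.924020
a = ȳ − b·x̄ = -24.571429 − (-1.924020)·10.142857 = -5.056373
ŷ(-2) = a + b·-2 = -5.056373 + (-1.924020)·(-2) = -1.208333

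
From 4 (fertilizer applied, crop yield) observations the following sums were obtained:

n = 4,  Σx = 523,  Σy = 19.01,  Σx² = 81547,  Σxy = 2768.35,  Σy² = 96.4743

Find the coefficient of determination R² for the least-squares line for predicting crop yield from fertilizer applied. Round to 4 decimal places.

0.9911

Sxx = Σx² − (Σx)²/n = 81547 − 68382.25 = 13164.75
Sxy = Σxy − (Σx)(Σy)/n = 2768.35 − 2485.5575 = 282.7925
Syy = Σy² − (Σy)²/n = 96.4743 − 90.345025 = 6.129275
R² = Sxy²/(Sxx·Syy) = (282.7925)²/(13164.75·6.129275) = 0.991092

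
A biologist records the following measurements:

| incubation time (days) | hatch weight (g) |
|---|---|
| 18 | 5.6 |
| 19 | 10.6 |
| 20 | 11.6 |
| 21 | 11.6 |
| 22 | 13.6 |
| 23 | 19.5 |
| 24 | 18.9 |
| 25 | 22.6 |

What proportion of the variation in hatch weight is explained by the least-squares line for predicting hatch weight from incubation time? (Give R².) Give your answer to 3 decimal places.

0.932

n = 8, Σx = 172, Σy = 114, Σxy = 2544.1, Σx² = 3740, Σy² = 1846.02
Sxx = Σx² − (Σx)²/n = 3740 − 3698 = 42
Sxy = Σxy − (Σx)(Σy)/n = 2544.1 − 2451 = 93.1
Syy = Σy² − (Σy)²/n = 1846.02 − 1624.5 = 221.52
R² = Sxy²/(Sxx·Syy) = (93.1)²/(42·221.52) = 0.931616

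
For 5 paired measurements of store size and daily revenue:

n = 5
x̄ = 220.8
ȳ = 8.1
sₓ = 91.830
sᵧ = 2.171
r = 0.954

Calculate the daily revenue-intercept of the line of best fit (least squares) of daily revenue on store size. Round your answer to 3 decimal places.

b = r · sᵧ/sₓ = 0.954 · 2.171/91.83 = 0.022554
a = ȳ − b·x̄ = 8.1 − 0.022554·220.8 = 3.120076

3.120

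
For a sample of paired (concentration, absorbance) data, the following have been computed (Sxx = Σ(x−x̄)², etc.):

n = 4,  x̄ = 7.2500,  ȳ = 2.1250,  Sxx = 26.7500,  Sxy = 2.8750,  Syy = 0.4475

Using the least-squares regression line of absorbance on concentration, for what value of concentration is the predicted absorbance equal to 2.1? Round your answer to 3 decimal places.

b = Sxy/Sxx = 2.875/26.75 = 0.107477
a = ȳ − b·x̄ = 2.125 − 0.107477·7.25 = 1.345794
Set a + b·x = 2.1: x = (2.1 − 1.345794) / 0.107477 = 7.017391

7.017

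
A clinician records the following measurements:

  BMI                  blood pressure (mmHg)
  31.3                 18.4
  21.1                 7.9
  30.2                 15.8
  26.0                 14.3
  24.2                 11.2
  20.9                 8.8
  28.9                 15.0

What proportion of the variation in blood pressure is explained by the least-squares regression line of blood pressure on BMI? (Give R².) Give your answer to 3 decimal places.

n = 7, Σx = 182.6, Σy = 91.4, Σxy = 2480.03, Σx² = 4870.6, Σy² = 1282.98
Sxx = Σx² − (Σx)²/n = 4870.6 − 4763.251429 = 107.348571
Sxy = Σxy − (Σx)(Σy)/n = 2480.03 − 2384.234286 = 95.795714
Syy = Σy² − (Σy)²/n = 1282.98 − 1193.422857 = 89.557143
R² = Sxy²/(Sxx·Syy) = (95.795714)²/(107.348571·89.557143) = 0.954543

0.955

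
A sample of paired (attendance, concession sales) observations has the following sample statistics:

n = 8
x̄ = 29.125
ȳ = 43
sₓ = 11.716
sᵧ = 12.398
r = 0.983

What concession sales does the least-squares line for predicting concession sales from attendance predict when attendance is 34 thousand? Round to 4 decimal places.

48.0711

b = r · sᵧ/sₓ = 0.983 · 12.398/11.716 = 1.040221
a = ȳ − b·x̄ = 43 − 1.040221·29.125 = 12.703552
ŷ(34) = a + b·34 = 12.703552 + 1.040221·34 = 48.071079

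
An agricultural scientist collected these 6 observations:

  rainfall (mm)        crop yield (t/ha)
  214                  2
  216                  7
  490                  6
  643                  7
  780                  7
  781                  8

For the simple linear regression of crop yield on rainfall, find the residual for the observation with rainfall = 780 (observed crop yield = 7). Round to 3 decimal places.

n = 6, Σx = 3124, Σy = 37, Σxy = 21089, Σx² = 1964362
Sxx = Σx² − (Σx)²/n = 1964362 − 1626562.666667 = 337799.333333
Sxy = Σxy − (Σx)(Σy)/n = 21089 − 19264.666667 = 1824.333333
b = Sxy/Sxx = 1824.333333/337799.333333 = 0.005401
a = ȳ − b·x̄ = 6.166667 − 0.005401·520.666667 = 3.354732
ŷ(780) = 3.354732 + 0.005401·780 = 7.567233
residual = y − ŷ = 7 − 7.567233 = -0.567233

-0.567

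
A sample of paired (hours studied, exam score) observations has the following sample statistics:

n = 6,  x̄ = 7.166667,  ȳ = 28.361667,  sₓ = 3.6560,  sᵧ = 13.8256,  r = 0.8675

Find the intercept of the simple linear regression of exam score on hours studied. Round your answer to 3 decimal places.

4.851

b = r · sᵧ/sₓ = 0.8675 · 13.8256/3.656 = 3.280555
a = ȳ − b·x̄ = 28.361667 − 3.280555·7.166667 = 4.851024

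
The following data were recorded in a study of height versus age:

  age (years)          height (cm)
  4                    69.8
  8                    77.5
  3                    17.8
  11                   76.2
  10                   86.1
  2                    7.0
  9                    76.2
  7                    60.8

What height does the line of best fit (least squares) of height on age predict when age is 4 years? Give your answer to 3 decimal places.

38.335

n = 8, Σx = 54, Σy = 471.4, Σxy = 3777.2, Σx² = 444
Sxx = Σx² − (Σx)²/n = 444 − 364.5 = 79.5
Sxy = Σxy − (Σx)(Σy)/n = 3777.2 − 3181.95 = 595.25
b = Sxy/Sxx = 595.25/79.5 = 7.487421
a = ȳ − b·x̄ = 58.925 − 7.487421·6.75 = 8.384906
ŷ(4) = a + b·4 = 8.384906 + 7.487421·4 = 38.334591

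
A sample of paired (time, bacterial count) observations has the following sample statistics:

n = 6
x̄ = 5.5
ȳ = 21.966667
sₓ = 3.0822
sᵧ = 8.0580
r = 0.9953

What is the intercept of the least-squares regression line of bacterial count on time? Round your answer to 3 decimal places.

b = r · sᵧ/sₓ = 0.9953 · 8.058/3.0822 = 2.602079
a = ȳ − b·x̄ = 21.966667 − 2.602079·5.5 = 7.655233

7.655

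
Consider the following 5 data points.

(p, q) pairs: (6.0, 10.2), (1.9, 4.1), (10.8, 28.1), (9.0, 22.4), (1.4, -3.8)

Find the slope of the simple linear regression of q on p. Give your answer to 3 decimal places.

n = 5, Σx = 29.1, Σy = 61, Σxy = 568.75, Σx² = 239.21
Sxx = Σx² − (Σx)²/n = 239.21 − 169.362 = 69.848
Sxy = Σxy − (Σx)(Σy)/n = 568.75 − 355.02 = 213.73
b = Sxy/Sxx = 213.73/69.848 = 3.059930

3.060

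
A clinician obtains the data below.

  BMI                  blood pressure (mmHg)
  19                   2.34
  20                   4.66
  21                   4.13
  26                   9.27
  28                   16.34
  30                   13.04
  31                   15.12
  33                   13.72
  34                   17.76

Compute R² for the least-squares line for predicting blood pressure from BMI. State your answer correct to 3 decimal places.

n = 9, Σx = 242, Σy = 96.38, Σxy = 2839.45, Σx² = 6768, Σy² = 1299.4886
Sxx = Σx² − (Σx)²/n = 6768 − 6507.111111 = 260.888889
Sxy = Σxy − (Σx)(Σy)/n = 2839.45 − 2591.551111 = 247.898889
Syy = Σy² − (Σy)²/n = 1299.4886 − 1032.122711 = 267.365889
R² = Sxy²/(Sxx·Syy) = (247.898889)²/(260.888889·267.365889) = 0.881024

0.881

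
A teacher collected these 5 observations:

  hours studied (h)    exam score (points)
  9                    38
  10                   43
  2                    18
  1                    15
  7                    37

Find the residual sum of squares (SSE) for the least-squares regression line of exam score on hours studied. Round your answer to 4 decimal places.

n = 5, Σx = 29, Σy = 151, Σxy = 1082, Σx² = 235, Σy² = 5211
Sxx = Σx² − (Σx)²/n = 235 − 168.2 = 66.8
Sxy = Σxy − (Σx)(Σy)/n = 1082 − 875.8 = 206.2
Syy = Σy² − (Σy)²/n = 5211 − 4560.2 = 650.8
b = Sxy/Sxx = 206.2/66.8 = 3.086826
SSE = Syy − b·Sxy = 650.8 − 3.086826·206.2 = 14.296407

14.2964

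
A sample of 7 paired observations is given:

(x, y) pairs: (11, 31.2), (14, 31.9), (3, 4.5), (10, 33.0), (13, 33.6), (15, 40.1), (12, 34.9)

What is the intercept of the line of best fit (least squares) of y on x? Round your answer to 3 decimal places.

n = 7, Σx = 78, Σy = 209.2, Σxy = 2590.4, Σx² = 964
Sxx = Σx² − (Σx)²/n = 964 − 869.142857 = 94.857143
Sxy = Σxy − (Σx)(Σy)/n = 2590.4 − 2331.085714 = 259.314286
b = Sxy/Sxx = 259.314286/94.857143 = 2.733735
a = ȳ − b·x̄ = 29.885714 − 2.733735·11.142857 = -0.575904

-0.576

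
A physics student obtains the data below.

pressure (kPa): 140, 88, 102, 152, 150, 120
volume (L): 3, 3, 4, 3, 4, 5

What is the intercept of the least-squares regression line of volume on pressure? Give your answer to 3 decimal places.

n = 6, Σx = 752, Σy = 22, Σxy = 2748, Σx² = 97752
Sxx = Σx² − (Σx)²/n = 97752 − 94250.666667 = 3501.333333
Sxy = Σxy − (Σx)(Σy)/n = 2748 − 2757.333333 = -9.333333
b = Sxy/Sxx = -9.333333/3501.333333 = -0.002666
a = ȳ − b·x̄ = 3.666667 − (-0.002666)·125.333333 = 4.000762

4.001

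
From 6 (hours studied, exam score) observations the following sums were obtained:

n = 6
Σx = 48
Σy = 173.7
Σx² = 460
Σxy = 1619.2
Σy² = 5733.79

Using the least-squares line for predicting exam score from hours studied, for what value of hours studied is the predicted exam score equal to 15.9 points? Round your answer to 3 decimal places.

Sxx = Σx² − (Σx)²/n = 460 − 384 = 76
Sxy = Σxy − (Σx)(Σy)/n = 1619.2 − 1389.6 = 229.6
b = Sxy/Sxx = 229.6/76 = 3.021053
a = ȳ − b·x̄ = 28.95 − 3.021053·8 = 4.781579
Set a + b·x = 15.9: x = (15.9 − 4.781579) / 3.021053 = 3.680314

3.680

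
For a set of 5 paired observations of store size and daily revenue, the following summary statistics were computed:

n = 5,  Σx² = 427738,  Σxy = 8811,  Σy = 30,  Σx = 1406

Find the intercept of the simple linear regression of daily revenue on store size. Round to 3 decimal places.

2.742

Sxx = Σx² − (Σx)²/n = 427738 − 395367.2 = 32370.8
Sxy = Σxy − (Σx)(Σy)/n = 8811 − 8436 = 375
b = Sxy/Sxx = 375/32370.8 = 0.011585
a = ȳ − b·x̄ = 6 − 0.011585·281.2 = 2.742435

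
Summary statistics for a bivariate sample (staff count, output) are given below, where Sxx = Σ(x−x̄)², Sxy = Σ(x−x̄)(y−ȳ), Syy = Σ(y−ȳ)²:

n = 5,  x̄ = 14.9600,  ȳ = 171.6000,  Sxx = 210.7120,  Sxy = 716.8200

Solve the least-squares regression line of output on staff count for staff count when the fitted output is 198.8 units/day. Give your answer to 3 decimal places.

22.956

b = Sxy/Sxx = 716.82/210.712 = 3.401895
a = ȳ − b·x̄ = 171.6 − 3.401895·14.96 = 120.707658
Set a + b·x = 198.8: x = (198.8 − 120.707658) / 3.401895 = 22.955545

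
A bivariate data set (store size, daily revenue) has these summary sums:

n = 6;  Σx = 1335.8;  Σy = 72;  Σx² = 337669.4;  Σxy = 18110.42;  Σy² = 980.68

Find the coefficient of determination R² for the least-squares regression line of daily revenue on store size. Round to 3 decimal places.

0.921

Sxx = Σx² − (Σx)²/n = 337669.4 − 297393.606667 = 40275.793333
Sxy = Σxy − (Σx)(Σy)/n = 18110.42 − 16029.6 = 2080.82
Syy = Σy² − (Σy)²/n = 980.68 − 864 = 116.68
R² = Sxy²/(Sxx·Syy) = (2080.82)²/(40275.793333·116.68) = 0.921358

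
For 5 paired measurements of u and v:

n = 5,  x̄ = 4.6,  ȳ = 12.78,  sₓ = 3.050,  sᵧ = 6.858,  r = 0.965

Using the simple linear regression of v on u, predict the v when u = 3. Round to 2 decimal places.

b = r · sᵧ/sₓ = 0.965 · 6.858/3.05 = 2.169826
a = ȳ − b·x̄ = 12.78 − 2.169826·4.6 = 2.798799
ŷ(3) = a + b·3 = 2.798799 + 2.169826·3 = 9.308278

9.31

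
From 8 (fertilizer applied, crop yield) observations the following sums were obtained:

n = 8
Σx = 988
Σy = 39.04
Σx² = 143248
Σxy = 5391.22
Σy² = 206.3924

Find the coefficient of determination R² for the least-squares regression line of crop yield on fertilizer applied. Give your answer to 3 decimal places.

0.963

Sxx = Σx² − (Σx)²/n = 143248 − 122018 = 21230
Sxy = Σxy − (Σx)(Σy)/n = 5391.22 − 4821.44 = 569.78
Syy = Σy² − (Σy)²/n = 206.3924 − 190.5152 = 15.8772
R² = Sxy²/(Sxx·Syy) = (569.78)²/(21230·15.8772) = 0.963142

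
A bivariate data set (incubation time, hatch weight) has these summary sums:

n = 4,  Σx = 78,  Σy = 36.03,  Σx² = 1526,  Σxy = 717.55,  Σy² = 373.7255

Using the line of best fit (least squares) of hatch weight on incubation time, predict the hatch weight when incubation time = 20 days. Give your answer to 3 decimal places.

Sxx = Σx² − (Σx)²/n = 1526 − 1521 = 5
Sxy = Σxy − (Σx)(Σy)/n = 717.55 − 702.585 = 14.965
b = Sxy/Sxx = 14.965/5 = 2.993
a = ȳ − b·x̄ = 9.0075 − 2.993·19.5 = -49.356
ŷ(20) = a + b·20 = -49.356 + 2.993·20 = 10.504

10.504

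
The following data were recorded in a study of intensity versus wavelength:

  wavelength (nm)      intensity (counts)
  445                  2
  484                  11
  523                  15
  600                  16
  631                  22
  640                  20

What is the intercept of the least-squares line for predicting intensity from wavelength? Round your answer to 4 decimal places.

n = 6, Σx = 3323, Σy = 86, Σxy = 50341, Σx² = 1873571
Sxx = Σx² − (Σx)²/n = 1873571 − 1840388.166667 = 33182.833333
Sxy = Σxy − (Σx)(Σy)/n = 50341 − 47629.666667 = 2711.333333
b = Sxy/Sxx = 2711.333333/33182.833333 = 0.081709
a = ȳ − b·x̄ = 14.333333 − 0.081709·553.833333 = -30.919788

-30.9198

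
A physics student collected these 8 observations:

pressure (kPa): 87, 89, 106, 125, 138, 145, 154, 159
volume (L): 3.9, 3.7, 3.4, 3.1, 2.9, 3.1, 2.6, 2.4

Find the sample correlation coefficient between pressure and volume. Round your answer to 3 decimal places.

n = 8, Σx = 1003, Σy = 25.1, Σxy = 3048.2, Σx² = 131417, Σy² = 80.61
Sxx = Σx² − (Σx)²/n = 131417 − 125751.125 = 5665.875
Sxy = Σxy − (Σx)(Σy)/n = 3048.2 − 3146.9125 = -98.7125
Syy = Σy² − (Σy)²/n = 80.61 − 78.75125 = 1.85875
r = Sxy/√(Sxx·Syy) = -98.7125/√(10531.445156) = -98.7125/102.622830 = -0.961896

-0.962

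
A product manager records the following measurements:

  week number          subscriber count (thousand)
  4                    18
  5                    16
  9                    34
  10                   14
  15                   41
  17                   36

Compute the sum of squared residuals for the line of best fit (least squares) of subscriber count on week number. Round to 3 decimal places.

289.434

n = 6, Σx = 60, Σy = 159, Σxy = 1825, Σx² = 736, Σy² = 4909
Sxx = Σx² − (Σx)²/n = 736 − 600 = 136
Sxy = Σxy − (Σx)(Σy)/n = 1825 − 1590 = 235
Syy = Σy² − (Σy)²/n = 4909 − 4213.5 = 695.5
b = Sxy/Sxx = 235/136 = 1.727941
SSE = Syy − b·Sxy = 695.5 − 1.727941·235 = 289.433824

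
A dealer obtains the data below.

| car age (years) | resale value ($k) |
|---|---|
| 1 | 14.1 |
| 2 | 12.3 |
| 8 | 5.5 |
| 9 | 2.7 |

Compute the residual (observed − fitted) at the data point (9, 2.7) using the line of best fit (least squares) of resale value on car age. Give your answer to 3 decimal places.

-0.670

n = 4, Σx = 20, Σy = 34.6, Σxy = 107, Σx² = 150
Sxx = Σx² − (Σx)²/n = 150 − 100 = 50
Sxy = Σxy − (Σx)(Σy)/n = 107 − 173 = -66
b = Sxy/Sxx = -66/50 = -1.32
a = ȳ − b·x̄ = 8.65 − (-1.32)·5 = 15.25
ŷ(9) = 15.25 + (-1.32)·9 = 3.37
residual = y − ŷ = 2.7 − 3.37 = -0.67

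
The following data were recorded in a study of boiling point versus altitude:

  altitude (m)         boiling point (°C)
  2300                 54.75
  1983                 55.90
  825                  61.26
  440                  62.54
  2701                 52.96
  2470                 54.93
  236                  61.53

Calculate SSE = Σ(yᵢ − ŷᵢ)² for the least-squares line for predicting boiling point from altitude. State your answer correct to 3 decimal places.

3.044

n = 7, Σx = 10955, Σy = 403.87, Σxy = 608074.94, Σx² = 23548511, Σy² = 23394.4191
Sxx = Σx² − (Σx)²/n = 23548511 − 17144575 = 6403936
Sxy = Σxy − (Σx)(Σy)/n = 608074.94 − 632056.55 = -23981.61
Syy = Σy² − (Σy)²/n = 23394.4191 − 23301.568129 = 92.850971
b = Sxy/Sxx = -23981.61/6403936 = -0.003745
SSE = Syy − b·Sxy = 92.850971 − (-0.003745)·(-23981.61) = 3.044075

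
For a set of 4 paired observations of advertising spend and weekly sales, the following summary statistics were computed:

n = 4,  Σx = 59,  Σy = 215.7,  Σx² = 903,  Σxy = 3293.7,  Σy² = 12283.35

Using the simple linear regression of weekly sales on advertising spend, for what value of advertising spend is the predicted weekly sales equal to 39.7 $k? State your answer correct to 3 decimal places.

Sxx = Σx² − (Σx)²/n = 903 − 870.25 = 32.75
Sxy = Σxy − (Σx)(Σy)/n = 3293.7 − 3181.575 = 112.125
b = Sxy/Sxx = 112.125/32.75 = 3.423664
a = ȳ − b·x̄ = 53.925 − 3.423664·14.75 = 3.425954
Set a + b·x = 39.7: x = (39.7 − 3.425954) / 3.423664 = 10.595095

10.595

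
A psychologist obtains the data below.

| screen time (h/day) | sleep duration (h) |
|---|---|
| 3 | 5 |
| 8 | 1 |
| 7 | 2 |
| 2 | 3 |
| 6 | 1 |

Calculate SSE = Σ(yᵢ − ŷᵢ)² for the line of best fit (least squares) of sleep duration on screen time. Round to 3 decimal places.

4.500

n = 5, Σx = 26, Σy = 12, Σxy = 49, Σx² = 162, Σy² = 40
Sxx = Σx² − (Σx)²/n = 162 − 135.2 = 26.8
Sxy = Σxy − (Σx)(Σy)/n = 49 − 62.4 = -13.4
Syy = Σy² − (Σy)²/n = 40 − 28.8 = 11.2
b = Sxy/Sxx = -13.4/26.8 = -0.5
SSE = Syy − b·Sxy = 11.2 − (-0.5)·(-13.4) = 4.5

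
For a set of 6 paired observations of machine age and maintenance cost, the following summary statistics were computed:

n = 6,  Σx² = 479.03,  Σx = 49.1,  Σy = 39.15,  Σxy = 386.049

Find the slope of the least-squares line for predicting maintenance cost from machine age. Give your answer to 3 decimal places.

Sxx = Σx² − (Σx)²/n = 479.03 − 401.801667 = 77.228333
Sxy = Σxy − (Σx)(Σy)/n = 386.049 − 320.3775 = 65.6715
b = Sxy/Sxx = 65.6715/77.228333 = 0.850355

0.850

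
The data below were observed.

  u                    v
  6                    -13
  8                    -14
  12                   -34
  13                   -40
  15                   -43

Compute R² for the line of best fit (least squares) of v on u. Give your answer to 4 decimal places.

n = 5, Σx = 54, Σy = -144, Σxy = -1763, Σx² = 638, Σy² = 4970
Sxx = Σx² − (Σx)²/n = 638 − 583.2 = 54.8
Sxy = Σxy − (Σx)(Σy)/n = -1763 − (-1555.2) = -207.8
Syy = Σy² − (Σy)²/n = 4970 − 4147.2 = 822.8
R² = Sxy²/(Sxx·Syy) = (-207.8)²/(54.8·822.8) = 0.957671

0.9577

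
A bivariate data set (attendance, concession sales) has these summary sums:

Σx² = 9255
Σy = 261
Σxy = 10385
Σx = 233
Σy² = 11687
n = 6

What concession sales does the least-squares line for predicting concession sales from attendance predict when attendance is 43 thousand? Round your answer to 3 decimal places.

48.526

Sxx = Σx² − (Σx)²/n = 9255 − 9048.166667 = 206.833333
Sxy = Σxy − (Σx)(Σy)/n = 10385 − 10135.5 = 249.5
b = Sxy/Sxx = 249.5/206.833333 = 1.206285
a = ȳ − b·x̄ = 43.5 − 1.206285·38.833333 = -3.344077
ŷ(43) = a + b·43 = -3.344077 + 1.206285·43 = 48.526189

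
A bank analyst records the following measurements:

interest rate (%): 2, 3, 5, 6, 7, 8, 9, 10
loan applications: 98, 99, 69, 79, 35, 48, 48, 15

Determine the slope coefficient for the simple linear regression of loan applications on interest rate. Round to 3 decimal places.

n = 8, Σx = 50, Σy = 491, Σxy = 2523, Σx² = 368
Sxx = Σx² − (Σx)²/n = 368 − 312.5 = 55.5
Sxy = Σxy − (Σx)(Σy)/n = 2523 − 3068.75 = -545.75
b = Sxy/Sxx = -545.75/55.5 = -9.833333

-9.833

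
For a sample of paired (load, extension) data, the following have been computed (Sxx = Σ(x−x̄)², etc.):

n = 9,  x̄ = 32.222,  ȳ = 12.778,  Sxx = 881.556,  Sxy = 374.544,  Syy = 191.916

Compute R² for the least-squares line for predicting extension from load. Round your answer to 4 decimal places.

R² = Sxy²/(Sxx·Syy) = (374.544)²/(881.556·191.916) = 0.829172

0.8292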